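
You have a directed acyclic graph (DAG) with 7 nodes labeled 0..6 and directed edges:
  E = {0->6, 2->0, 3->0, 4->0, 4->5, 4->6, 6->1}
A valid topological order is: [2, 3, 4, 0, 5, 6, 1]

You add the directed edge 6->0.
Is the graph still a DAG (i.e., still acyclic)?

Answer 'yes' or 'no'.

Given toposort: [2, 3, 4, 0, 5, 6, 1]
Position of 6: index 5; position of 0: index 3
New edge 6->0: backward (u after v in old order)
Backward edge: old toposort is now invalid. Check if this creates a cycle.
Does 0 already reach 6? Reachable from 0: [0, 1, 6]. YES -> cycle!
Still a DAG? no

Answer: no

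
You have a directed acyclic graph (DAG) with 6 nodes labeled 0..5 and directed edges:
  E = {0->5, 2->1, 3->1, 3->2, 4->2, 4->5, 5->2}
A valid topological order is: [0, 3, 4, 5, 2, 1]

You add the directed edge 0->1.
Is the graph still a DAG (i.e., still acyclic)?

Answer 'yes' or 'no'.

Answer: yes

Derivation:
Given toposort: [0, 3, 4, 5, 2, 1]
Position of 0: index 0; position of 1: index 5
New edge 0->1: forward
Forward edge: respects the existing order. Still a DAG, same toposort still valid.
Still a DAG? yes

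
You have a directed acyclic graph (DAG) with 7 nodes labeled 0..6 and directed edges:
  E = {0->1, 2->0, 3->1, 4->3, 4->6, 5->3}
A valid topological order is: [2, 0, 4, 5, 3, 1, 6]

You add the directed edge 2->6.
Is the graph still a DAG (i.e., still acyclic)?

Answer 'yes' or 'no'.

Answer: yes

Derivation:
Given toposort: [2, 0, 4, 5, 3, 1, 6]
Position of 2: index 0; position of 6: index 6
New edge 2->6: forward
Forward edge: respects the existing order. Still a DAG, same toposort still valid.
Still a DAG? yes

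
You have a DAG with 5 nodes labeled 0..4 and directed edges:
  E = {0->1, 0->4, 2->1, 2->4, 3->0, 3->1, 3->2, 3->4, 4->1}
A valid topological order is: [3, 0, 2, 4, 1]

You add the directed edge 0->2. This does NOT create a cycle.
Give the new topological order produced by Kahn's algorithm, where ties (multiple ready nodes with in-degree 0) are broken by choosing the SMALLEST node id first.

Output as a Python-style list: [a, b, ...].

Answer: [3, 0, 2, 4, 1]

Derivation:
Old toposort: [3, 0, 2, 4, 1]
Added edge: 0->2
Position of 0 (1) < position of 2 (2). Old order still valid.
Run Kahn's algorithm (break ties by smallest node id):
  initial in-degrees: [1, 4, 2, 0, 3]
  ready (indeg=0): [3]
  pop 3: indeg[0]->0; indeg[1]->3; indeg[2]->1; indeg[4]->2 | ready=[0] | order so far=[3]
  pop 0: indeg[1]->2; indeg[2]->0; indeg[4]->1 | ready=[2] | order so far=[3, 0]
  pop 2: indeg[1]->1; indeg[4]->0 | ready=[4] | order so far=[3, 0, 2]
  pop 4: indeg[1]->0 | ready=[1] | order so far=[3, 0, 2, 4]
  pop 1: no out-edges | ready=[] | order so far=[3, 0, 2, 4, 1]
  Result: [3, 0, 2, 4, 1]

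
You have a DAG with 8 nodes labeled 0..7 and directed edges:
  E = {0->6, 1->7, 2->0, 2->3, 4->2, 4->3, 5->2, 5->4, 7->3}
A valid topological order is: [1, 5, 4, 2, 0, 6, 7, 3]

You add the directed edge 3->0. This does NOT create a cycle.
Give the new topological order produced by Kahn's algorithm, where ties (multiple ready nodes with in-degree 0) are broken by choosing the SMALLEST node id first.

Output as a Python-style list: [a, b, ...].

Answer: [1, 5, 4, 2, 7, 3, 0, 6]

Derivation:
Old toposort: [1, 5, 4, 2, 0, 6, 7, 3]
Added edge: 3->0
Position of 3 (7) > position of 0 (4). Must reorder: 3 must now come before 0.
Run Kahn's algorithm (break ties by smallest node id):
  initial in-degrees: [2, 0, 2, 3, 1, 0, 1, 1]
  ready (indeg=0): [1, 5]
  pop 1: indeg[7]->0 | ready=[5, 7] | order so far=[1]
  pop 5: indeg[2]->1; indeg[4]->0 | ready=[4, 7] | order so far=[1, 5]
  pop 4: indeg[2]->0; indeg[3]->2 | ready=[2, 7] | order so far=[1, 5, 4]
  pop 2: indeg[0]->1; indeg[3]->1 | ready=[7] | order so far=[1, 5, 4, 2]
  pop 7: indeg[3]->0 | ready=[3] | order so far=[1, 5, 4, 2, 7]
  pop 3: indeg[0]->0 | ready=[0] | order so far=[1, 5, 4, 2, 7, 3]
  pop 0: indeg[6]->0 | ready=[6] | order so far=[1, 5, 4, 2, 7, 3, 0]
  pop 6: no out-edges | ready=[] | order so far=[1, 5, 4, 2, 7, 3, 0, 6]
  Result: [1, 5, 4, 2, 7, 3, 0, 6]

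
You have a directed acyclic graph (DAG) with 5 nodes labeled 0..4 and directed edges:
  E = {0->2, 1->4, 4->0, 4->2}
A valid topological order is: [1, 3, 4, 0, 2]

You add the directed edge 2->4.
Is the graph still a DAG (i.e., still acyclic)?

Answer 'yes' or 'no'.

Answer: no

Derivation:
Given toposort: [1, 3, 4, 0, 2]
Position of 2: index 4; position of 4: index 2
New edge 2->4: backward (u after v in old order)
Backward edge: old toposort is now invalid. Check if this creates a cycle.
Does 4 already reach 2? Reachable from 4: [0, 2, 4]. YES -> cycle!
Still a DAG? no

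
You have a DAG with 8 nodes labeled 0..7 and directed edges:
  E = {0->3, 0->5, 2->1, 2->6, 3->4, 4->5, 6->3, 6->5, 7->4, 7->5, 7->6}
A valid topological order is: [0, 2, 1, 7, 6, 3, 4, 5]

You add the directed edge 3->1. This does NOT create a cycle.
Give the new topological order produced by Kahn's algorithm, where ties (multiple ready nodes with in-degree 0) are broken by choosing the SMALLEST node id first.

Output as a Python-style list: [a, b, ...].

Answer: [0, 2, 7, 6, 3, 1, 4, 5]

Derivation:
Old toposort: [0, 2, 1, 7, 6, 3, 4, 5]
Added edge: 3->1
Position of 3 (5) > position of 1 (2). Must reorder: 3 must now come before 1.
Run Kahn's algorithm (break ties by smallest node id):
  initial in-degrees: [0, 2, 0, 2, 2, 4, 2, 0]
  ready (indeg=0): [0, 2, 7]
  pop 0: indeg[3]->1; indeg[5]->3 | ready=[2, 7] | order so far=[0]
  pop 2: indeg[1]->1; indeg[6]->1 | ready=[7] | order so far=[0, 2]
  pop 7: indeg[4]->1; indeg[5]->2; indeg[6]->0 | ready=[6] | order so far=[0, 2, 7]
  pop 6: indeg[3]->0; indeg[5]->1 | ready=[3] | order so far=[0, 2, 7, 6]
  pop 3: indeg[1]->0; indeg[4]->0 | ready=[1, 4] | order so far=[0, 2, 7, 6, 3]
  pop 1: no out-edges | ready=[4] | order so far=[0, 2, 7, 6, 3, 1]
  pop 4: indeg[5]->0 | ready=[5] | order so far=[0, 2, 7, 6, 3, 1, 4]
  pop 5: no out-edges | ready=[] | order so far=[0, 2, 7, 6, 3, 1, 4, 5]
  Result: [0, 2, 7, 6, 3, 1, 4, 5]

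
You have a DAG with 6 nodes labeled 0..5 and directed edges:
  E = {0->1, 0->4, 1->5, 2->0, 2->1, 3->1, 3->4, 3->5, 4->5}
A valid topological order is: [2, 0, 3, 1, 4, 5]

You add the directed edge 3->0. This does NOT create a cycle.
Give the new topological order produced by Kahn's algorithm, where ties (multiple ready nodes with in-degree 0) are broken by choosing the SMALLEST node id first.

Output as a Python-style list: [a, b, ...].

Old toposort: [2, 0, 3, 1, 4, 5]
Added edge: 3->0
Position of 3 (2) > position of 0 (1). Must reorder: 3 must now come before 0.
Run Kahn's algorithm (break ties by smallest node id):
  initial in-degrees: [2, 3, 0, 0, 2, 3]
  ready (indeg=0): [2, 3]
  pop 2: indeg[0]->1; indeg[1]->2 | ready=[3] | order so far=[2]
  pop 3: indeg[0]->0; indeg[1]->1; indeg[4]->1; indeg[5]->2 | ready=[0] | order so far=[2, 3]
  pop 0: indeg[1]->0; indeg[4]->0 | ready=[1, 4] | order so far=[2, 3, 0]
  pop 1: indeg[5]->1 | ready=[4] | order so far=[2, 3, 0, 1]
  pop 4: indeg[5]->0 | ready=[5] | order so far=[2, 3, 0, 1, 4]
  pop 5: no out-edges | ready=[] | order so far=[2, 3, 0, 1, 4, 5]
  Result: [2, 3, 0, 1, 4, 5]

Answer: [2, 3, 0, 1, 4, 5]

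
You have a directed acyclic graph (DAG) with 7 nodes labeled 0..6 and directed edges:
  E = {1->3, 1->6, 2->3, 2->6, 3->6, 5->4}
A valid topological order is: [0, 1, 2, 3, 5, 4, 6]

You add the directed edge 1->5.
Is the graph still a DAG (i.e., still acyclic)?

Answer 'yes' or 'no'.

Answer: yes

Derivation:
Given toposort: [0, 1, 2, 3, 5, 4, 6]
Position of 1: index 1; position of 5: index 4
New edge 1->5: forward
Forward edge: respects the existing order. Still a DAG, same toposort still valid.
Still a DAG? yes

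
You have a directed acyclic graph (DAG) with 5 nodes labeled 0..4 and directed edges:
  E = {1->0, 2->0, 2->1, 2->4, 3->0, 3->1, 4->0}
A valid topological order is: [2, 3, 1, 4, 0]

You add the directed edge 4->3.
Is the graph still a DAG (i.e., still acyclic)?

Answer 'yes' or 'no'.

Answer: yes

Derivation:
Given toposort: [2, 3, 1, 4, 0]
Position of 4: index 3; position of 3: index 1
New edge 4->3: backward (u after v in old order)
Backward edge: old toposort is now invalid. Check if this creates a cycle.
Does 3 already reach 4? Reachable from 3: [0, 1, 3]. NO -> still a DAG (reorder needed).
Still a DAG? yes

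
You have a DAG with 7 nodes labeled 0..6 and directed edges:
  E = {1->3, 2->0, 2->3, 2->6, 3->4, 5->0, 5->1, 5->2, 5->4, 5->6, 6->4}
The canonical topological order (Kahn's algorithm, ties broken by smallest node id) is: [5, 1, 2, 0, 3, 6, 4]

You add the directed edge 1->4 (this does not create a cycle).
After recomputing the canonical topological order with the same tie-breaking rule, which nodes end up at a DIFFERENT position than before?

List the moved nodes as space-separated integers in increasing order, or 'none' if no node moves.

Answer: none

Derivation:
Old toposort: [5, 1, 2, 0, 3, 6, 4]
Added edge 1->4
Recompute Kahn (smallest-id tiebreak):
  initial in-degrees: [2, 1, 1, 2, 4, 0, 2]
  ready (indeg=0): [5]
  pop 5: indeg[0]->1; indeg[1]->0; indeg[2]->0; indeg[4]->3; indeg[6]->1 | ready=[1, 2] | order so far=[5]
  pop 1: indeg[3]->1; indeg[4]->2 | ready=[2] | order so far=[5, 1]
  pop 2: indeg[0]->0; indeg[3]->0; indeg[6]->0 | ready=[0, 3, 6] | order so far=[5, 1, 2]
  pop 0: no out-edges | ready=[3, 6] | order so far=[5, 1, 2, 0]
  pop 3: indeg[4]->1 | ready=[6] | order so far=[5, 1, 2, 0, 3]
  pop 6: indeg[4]->0 | ready=[4] | order so far=[5, 1, 2, 0, 3, 6]
  pop 4: no out-edges | ready=[] | order so far=[5, 1, 2, 0, 3, 6, 4]
New canonical toposort: [5, 1, 2, 0, 3, 6, 4]
Compare positions:
  Node 0: index 3 -> 3 (same)
  Node 1: index 1 -> 1 (same)
  Node 2: index 2 -> 2 (same)
  Node 3: index 4 -> 4 (same)
  Node 4: index 6 -> 6 (same)
  Node 5: index 0 -> 0 (same)
  Node 6: index 5 -> 5 (same)
Nodes that changed position: none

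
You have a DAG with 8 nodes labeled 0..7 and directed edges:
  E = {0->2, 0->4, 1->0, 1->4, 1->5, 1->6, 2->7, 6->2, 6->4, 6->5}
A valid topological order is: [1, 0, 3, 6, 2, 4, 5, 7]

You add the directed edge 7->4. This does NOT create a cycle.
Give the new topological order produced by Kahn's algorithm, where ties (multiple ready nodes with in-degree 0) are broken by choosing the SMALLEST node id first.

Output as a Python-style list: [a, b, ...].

Old toposort: [1, 0, 3, 6, 2, 4, 5, 7]
Added edge: 7->4
Position of 7 (7) > position of 4 (5). Must reorder: 7 must now come before 4.
Run Kahn's algorithm (break ties by smallest node id):
  initial in-degrees: [1, 0, 2, 0, 4, 2, 1, 1]
  ready (indeg=0): [1, 3]
  pop 1: indeg[0]->0; indeg[4]->3; indeg[5]->1; indeg[6]->0 | ready=[0, 3, 6] | order so far=[1]
  pop 0: indeg[2]->1; indeg[4]->2 | ready=[3, 6] | order so far=[1, 0]
  pop 3: no out-edges | ready=[6] | order so far=[1, 0, 3]
  pop 6: indeg[2]->0; indeg[4]->1; indeg[5]->0 | ready=[2, 5] | order so far=[1, 0, 3, 6]
  pop 2: indeg[7]->0 | ready=[5, 7] | order so far=[1, 0, 3, 6, 2]
  pop 5: no out-edges | ready=[7] | order so far=[1, 0, 3, 6, 2, 5]
  pop 7: indeg[4]->0 | ready=[4] | order so far=[1, 0, 3, 6, 2, 5, 7]
  pop 4: no out-edges | ready=[] | order so far=[1, 0, 3, 6, 2, 5, 7, 4]
  Result: [1, 0, 3, 6, 2, 5, 7, 4]

Answer: [1, 0, 3, 6, 2, 5, 7, 4]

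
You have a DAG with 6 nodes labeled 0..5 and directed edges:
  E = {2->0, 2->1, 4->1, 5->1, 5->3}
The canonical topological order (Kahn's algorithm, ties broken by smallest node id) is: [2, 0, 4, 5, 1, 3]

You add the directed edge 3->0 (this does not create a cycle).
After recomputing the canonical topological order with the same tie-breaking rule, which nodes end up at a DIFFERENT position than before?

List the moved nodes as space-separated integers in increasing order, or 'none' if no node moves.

Answer: 0 1 3 4 5

Derivation:
Old toposort: [2, 0, 4, 5, 1, 3]
Added edge 3->0
Recompute Kahn (smallest-id tiebreak):
  initial in-degrees: [2, 3, 0, 1, 0, 0]
  ready (indeg=0): [2, 4, 5]
  pop 2: indeg[0]->1; indeg[1]->2 | ready=[4, 5] | order so far=[2]
  pop 4: indeg[1]->1 | ready=[5] | order so far=[2, 4]
  pop 5: indeg[1]->0; indeg[3]->0 | ready=[1, 3] | order so far=[2, 4, 5]
  pop 1: no out-edges | ready=[3] | order so far=[2, 4, 5, 1]
  pop 3: indeg[0]->0 | ready=[0] | order so far=[2, 4, 5, 1, 3]
  pop 0: no out-edges | ready=[] | order so far=[2, 4, 5, 1, 3, 0]
New canonical toposort: [2, 4, 5, 1, 3, 0]
Compare positions:
  Node 0: index 1 -> 5 (moved)
  Node 1: index 4 -> 3 (moved)
  Node 2: index 0 -> 0 (same)
  Node 3: index 5 -> 4 (moved)
  Node 4: index 2 -> 1 (moved)
  Node 5: index 3 -> 2 (moved)
Nodes that changed position: 0 1 3 4 5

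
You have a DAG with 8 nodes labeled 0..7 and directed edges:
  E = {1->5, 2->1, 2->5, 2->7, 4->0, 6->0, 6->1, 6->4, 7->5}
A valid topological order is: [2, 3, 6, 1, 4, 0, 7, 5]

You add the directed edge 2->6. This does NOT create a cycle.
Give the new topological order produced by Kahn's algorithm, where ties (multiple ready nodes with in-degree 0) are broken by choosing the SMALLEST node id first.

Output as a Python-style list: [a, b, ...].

Answer: [2, 3, 6, 1, 4, 0, 7, 5]

Derivation:
Old toposort: [2, 3, 6, 1, 4, 0, 7, 5]
Added edge: 2->6
Position of 2 (0) < position of 6 (2). Old order still valid.
Run Kahn's algorithm (break ties by smallest node id):
  initial in-degrees: [2, 2, 0, 0, 1, 3, 1, 1]
  ready (indeg=0): [2, 3]
  pop 2: indeg[1]->1; indeg[5]->2; indeg[6]->0; indeg[7]->0 | ready=[3, 6, 7] | order so far=[2]
  pop 3: no out-edges | ready=[6, 7] | order so far=[2, 3]
  pop 6: indeg[0]->1; indeg[1]->0; indeg[4]->0 | ready=[1, 4, 7] | order so far=[2, 3, 6]
  pop 1: indeg[5]->1 | ready=[4, 7] | order so far=[2, 3, 6, 1]
  pop 4: indeg[0]->0 | ready=[0, 7] | order so far=[2, 3, 6, 1, 4]
  pop 0: no out-edges | ready=[7] | order so far=[2, 3, 6, 1, 4, 0]
  pop 7: indeg[5]->0 | ready=[5] | order so far=[2, 3, 6, 1, 4, 0, 7]
  pop 5: no out-edges | ready=[] | order so far=[2, 3, 6, 1, 4, 0, 7, 5]
  Result: [2, 3, 6, 1, 4, 0, 7, 5]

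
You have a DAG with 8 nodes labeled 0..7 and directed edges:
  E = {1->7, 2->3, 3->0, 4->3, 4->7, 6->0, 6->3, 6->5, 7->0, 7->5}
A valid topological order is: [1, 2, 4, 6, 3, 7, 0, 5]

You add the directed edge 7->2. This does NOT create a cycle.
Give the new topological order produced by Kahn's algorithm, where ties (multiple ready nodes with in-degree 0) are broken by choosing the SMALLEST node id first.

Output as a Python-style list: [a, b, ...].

Answer: [1, 4, 6, 7, 2, 3, 0, 5]

Derivation:
Old toposort: [1, 2, 4, 6, 3, 7, 0, 5]
Added edge: 7->2
Position of 7 (5) > position of 2 (1). Must reorder: 7 must now come before 2.
Run Kahn's algorithm (break ties by smallest node id):
  initial in-degrees: [3, 0, 1, 3, 0, 2, 0, 2]
  ready (indeg=0): [1, 4, 6]
  pop 1: indeg[7]->1 | ready=[4, 6] | order so far=[1]
  pop 4: indeg[3]->2; indeg[7]->0 | ready=[6, 7] | order so far=[1, 4]
  pop 6: indeg[0]->2; indeg[3]->1; indeg[5]->1 | ready=[7] | order so far=[1, 4, 6]
  pop 7: indeg[0]->1; indeg[2]->0; indeg[5]->0 | ready=[2, 5] | order so far=[1, 4, 6, 7]
  pop 2: indeg[3]->0 | ready=[3, 5] | order so far=[1, 4, 6, 7, 2]
  pop 3: indeg[0]->0 | ready=[0, 5] | order so far=[1, 4, 6, 7, 2, 3]
  pop 0: no out-edges | ready=[5] | order so far=[1, 4, 6, 7, 2, 3, 0]
  pop 5: no out-edges | ready=[] | order so far=[1, 4, 6, 7, 2, 3, 0, 5]
  Result: [1, 4, 6, 7, 2, 3, 0, 5]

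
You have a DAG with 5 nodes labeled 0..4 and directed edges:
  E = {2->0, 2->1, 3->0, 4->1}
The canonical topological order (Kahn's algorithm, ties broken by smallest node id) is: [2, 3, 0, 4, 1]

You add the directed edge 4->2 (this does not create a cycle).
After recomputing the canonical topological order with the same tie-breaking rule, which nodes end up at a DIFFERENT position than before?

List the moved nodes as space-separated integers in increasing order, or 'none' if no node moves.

Old toposort: [2, 3, 0, 4, 1]
Added edge 4->2
Recompute Kahn (smallest-id tiebreak):
  initial in-degrees: [2, 2, 1, 0, 0]
  ready (indeg=0): [3, 4]
  pop 3: indeg[0]->1 | ready=[4] | order so far=[3]
  pop 4: indeg[1]->1; indeg[2]->0 | ready=[2] | order so far=[3, 4]
  pop 2: indeg[0]->0; indeg[1]->0 | ready=[0, 1] | order so far=[3, 4, 2]
  pop 0: no out-edges | ready=[1] | order so far=[3, 4, 2, 0]
  pop 1: no out-edges | ready=[] | order so far=[3, 4, 2, 0, 1]
New canonical toposort: [3, 4, 2, 0, 1]
Compare positions:
  Node 0: index 2 -> 3 (moved)
  Node 1: index 4 -> 4 (same)
  Node 2: index 0 -> 2 (moved)
  Node 3: index 1 -> 0 (moved)
  Node 4: index 3 -> 1 (moved)
Nodes that changed position: 0 2 3 4

Answer: 0 2 3 4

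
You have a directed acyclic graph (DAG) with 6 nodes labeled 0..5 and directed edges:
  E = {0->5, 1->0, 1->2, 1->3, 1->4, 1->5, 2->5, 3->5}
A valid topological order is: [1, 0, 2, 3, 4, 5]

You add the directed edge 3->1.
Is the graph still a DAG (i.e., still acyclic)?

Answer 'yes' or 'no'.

Given toposort: [1, 0, 2, 3, 4, 5]
Position of 3: index 3; position of 1: index 0
New edge 3->1: backward (u after v in old order)
Backward edge: old toposort is now invalid. Check if this creates a cycle.
Does 1 already reach 3? Reachable from 1: [0, 1, 2, 3, 4, 5]. YES -> cycle!
Still a DAG? no

Answer: no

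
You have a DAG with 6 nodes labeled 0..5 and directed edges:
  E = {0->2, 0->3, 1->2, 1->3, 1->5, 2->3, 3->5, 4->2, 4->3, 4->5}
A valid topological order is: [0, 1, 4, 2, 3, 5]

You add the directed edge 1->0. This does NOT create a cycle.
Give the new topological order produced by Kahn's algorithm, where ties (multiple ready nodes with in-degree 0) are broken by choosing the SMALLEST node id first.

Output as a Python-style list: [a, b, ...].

Answer: [1, 0, 4, 2, 3, 5]

Derivation:
Old toposort: [0, 1, 4, 2, 3, 5]
Added edge: 1->0
Position of 1 (1) > position of 0 (0). Must reorder: 1 must now come before 0.
Run Kahn's algorithm (break ties by smallest node id):
  initial in-degrees: [1, 0, 3, 4, 0, 3]
  ready (indeg=0): [1, 4]
  pop 1: indeg[0]->0; indeg[2]->2; indeg[3]->3; indeg[5]->2 | ready=[0, 4] | order so far=[1]
  pop 0: indeg[2]->1; indeg[3]->2 | ready=[4] | order so far=[1, 0]
  pop 4: indeg[2]->0; indeg[3]->1; indeg[5]->1 | ready=[2] | order so far=[1, 0, 4]
  pop 2: indeg[3]->0 | ready=[3] | order so far=[1, 0, 4, 2]
  pop 3: indeg[5]->0 | ready=[5] | order so far=[1, 0, 4, 2, 3]
  pop 5: no out-edges | ready=[] | order so far=[1, 0, 4, 2, 3, 5]
  Result: [1, 0, 4, 2, 3, 5]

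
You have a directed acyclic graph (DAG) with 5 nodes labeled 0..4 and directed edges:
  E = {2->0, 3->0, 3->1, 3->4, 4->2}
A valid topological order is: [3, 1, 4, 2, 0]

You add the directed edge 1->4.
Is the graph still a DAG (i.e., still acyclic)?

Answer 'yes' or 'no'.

Answer: yes

Derivation:
Given toposort: [3, 1, 4, 2, 0]
Position of 1: index 1; position of 4: index 2
New edge 1->4: forward
Forward edge: respects the existing order. Still a DAG, same toposort still valid.
Still a DAG? yes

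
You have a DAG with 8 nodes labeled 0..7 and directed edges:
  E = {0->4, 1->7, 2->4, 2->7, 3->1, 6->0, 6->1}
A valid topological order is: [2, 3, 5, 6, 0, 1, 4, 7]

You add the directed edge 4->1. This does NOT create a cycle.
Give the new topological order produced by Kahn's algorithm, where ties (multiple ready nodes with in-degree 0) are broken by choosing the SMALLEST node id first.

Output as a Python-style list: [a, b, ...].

Answer: [2, 3, 5, 6, 0, 4, 1, 7]

Derivation:
Old toposort: [2, 3, 5, 6, 0, 1, 4, 7]
Added edge: 4->1
Position of 4 (6) > position of 1 (5). Must reorder: 4 must now come before 1.
Run Kahn's algorithm (break ties by smallest node id):
  initial in-degrees: [1, 3, 0, 0, 2, 0, 0, 2]
  ready (indeg=0): [2, 3, 5, 6]
  pop 2: indeg[4]->1; indeg[7]->1 | ready=[3, 5, 6] | order so far=[2]
  pop 3: indeg[1]->2 | ready=[5, 6] | order so far=[2, 3]
  pop 5: no out-edges | ready=[6] | order so far=[2, 3, 5]
  pop 6: indeg[0]->0; indeg[1]->1 | ready=[0] | order so far=[2, 3, 5, 6]
  pop 0: indeg[4]->0 | ready=[4] | order so far=[2, 3, 5, 6, 0]
  pop 4: indeg[1]->0 | ready=[1] | order so far=[2, 3, 5, 6, 0, 4]
  pop 1: indeg[7]->0 | ready=[7] | order so far=[2, 3, 5, 6, 0, 4, 1]
  pop 7: no out-edges | ready=[] | order so far=[2, 3, 5, 6, 0, 4, 1, 7]
  Result: [2, 3, 5, 6, 0, 4, 1, 7]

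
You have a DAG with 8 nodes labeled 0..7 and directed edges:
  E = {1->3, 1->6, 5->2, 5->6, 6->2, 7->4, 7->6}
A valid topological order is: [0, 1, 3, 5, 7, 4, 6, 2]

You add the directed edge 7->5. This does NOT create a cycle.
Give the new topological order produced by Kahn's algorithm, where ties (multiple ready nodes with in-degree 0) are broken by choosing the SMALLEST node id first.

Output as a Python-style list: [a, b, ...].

Old toposort: [0, 1, 3, 5, 7, 4, 6, 2]
Added edge: 7->5
Position of 7 (4) > position of 5 (3). Must reorder: 7 must now come before 5.
Run Kahn's algorithm (break ties by smallest node id):
  initial in-degrees: [0, 0, 2, 1, 1, 1, 3, 0]
  ready (indeg=0): [0, 1, 7]
  pop 0: no out-edges | ready=[1, 7] | order so far=[0]
  pop 1: indeg[3]->0; indeg[6]->2 | ready=[3, 7] | order so far=[0, 1]
  pop 3: no out-edges | ready=[7] | order so far=[0, 1, 3]
  pop 7: indeg[4]->0; indeg[5]->0; indeg[6]->1 | ready=[4, 5] | order so far=[0, 1, 3, 7]
  pop 4: no out-edges | ready=[5] | order so far=[0, 1, 3, 7, 4]
  pop 5: indeg[2]->1; indeg[6]->0 | ready=[6] | order so far=[0, 1, 3, 7, 4, 5]
  pop 6: indeg[2]->0 | ready=[2] | order so far=[0, 1, 3, 7, 4, 5, 6]
  pop 2: no out-edges | ready=[] | order so far=[0, 1, 3, 7, 4, 5, 6, 2]
  Result: [0, 1, 3, 7, 4, 5, 6, 2]

Answer: [0, 1, 3, 7, 4, 5, 6, 2]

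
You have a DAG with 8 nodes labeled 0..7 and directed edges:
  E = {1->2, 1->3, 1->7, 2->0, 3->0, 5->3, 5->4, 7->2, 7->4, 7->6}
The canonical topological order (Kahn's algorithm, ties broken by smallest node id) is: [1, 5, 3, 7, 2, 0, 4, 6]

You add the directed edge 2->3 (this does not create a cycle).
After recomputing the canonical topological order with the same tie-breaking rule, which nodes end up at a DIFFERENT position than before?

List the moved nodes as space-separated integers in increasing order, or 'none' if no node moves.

Old toposort: [1, 5, 3, 7, 2, 0, 4, 6]
Added edge 2->3
Recompute Kahn (smallest-id tiebreak):
  initial in-degrees: [2, 0, 2, 3, 2, 0, 1, 1]
  ready (indeg=0): [1, 5]
  pop 1: indeg[2]->1; indeg[3]->2; indeg[7]->0 | ready=[5, 7] | order so far=[1]
  pop 5: indeg[3]->1; indeg[4]->1 | ready=[7] | order so far=[1, 5]
  pop 7: indeg[2]->0; indeg[4]->0; indeg[6]->0 | ready=[2, 4, 6] | order so far=[1, 5, 7]
  pop 2: indeg[0]->1; indeg[3]->0 | ready=[3, 4, 6] | order so far=[1, 5, 7, 2]
  pop 3: indeg[0]->0 | ready=[0, 4, 6] | order so far=[1, 5, 7, 2, 3]
  pop 0: no out-edges | ready=[4, 6] | order so far=[1, 5, 7, 2, 3, 0]
  pop 4: no out-edges | ready=[6] | order so far=[1, 5, 7, 2, 3, 0, 4]
  pop 6: no out-edges | ready=[] | order so far=[1, 5, 7, 2, 3, 0, 4, 6]
New canonical toposort: [1, 5, 7, 2, 3, 0, 4, 6]
Compare positions:
  Node 0: index 5 -> 5 (same)
  Node 1: index 0 -> 0 (same)
  Node 2: index 4 -> 3 (moved)
  Node 3: index 2 -> 4 (moved)
  Node 4: index 6 -> 6 (same)
  Node 5: index 1 -> 1 (same)
  Node 6: index 7 -> 7 (same)
  Node 7: index 3 -> 2 (moved)
Nodes that changed position: 2 3 7

Answer: 2 3 7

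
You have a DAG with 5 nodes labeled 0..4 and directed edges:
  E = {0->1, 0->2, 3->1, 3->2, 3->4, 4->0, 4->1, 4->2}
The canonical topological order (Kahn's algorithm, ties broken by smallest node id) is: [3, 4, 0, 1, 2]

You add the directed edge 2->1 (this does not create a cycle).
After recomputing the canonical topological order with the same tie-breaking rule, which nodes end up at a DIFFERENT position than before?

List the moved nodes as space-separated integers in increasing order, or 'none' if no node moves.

Answer: 1 2

Derivation:
Old toposort: [3, 4, 0, 1, 2]
Added edge 2->1
Recompute Kahn (smallest-id tiebreak):
  initial in-degrees: [1, 4, 3, 0, 1]
  ready (indeg=0): [3]
  pop 3: indeg[1]->3; indeg[2]->2; indeg[4]->0 | ready=[4] | order so far=[3]
  pop 4: indeg[0]->0; indeg[1]->2; indeg[2]->1 | ready=[0] | order so far=[3, 4]
  pop 0: indeg[1]->1; indeg[2]->0 | ready=[2] | order so far=[3, 4, 0]
  pop 2: indeg[1]->0 | ready=[1] | order so far=[3, 4, 0, 2]
  pop 1: no out-edges | ready=[] | order so far=[3, 4, 0, 2, 1]
New canonical toposort: [3, 4, 0, 2, 1]
Compare positions:
  Node 0: index 2 -> 2 (same)
  Node 1: index 3 -> 4 (moved)
  Node 2: index 4 -> 3 (moved)
  Node 3: index 0 -> 0 (same)
  Node 4: index 1 -> 1 (same)
Nodes that changed position: 1 2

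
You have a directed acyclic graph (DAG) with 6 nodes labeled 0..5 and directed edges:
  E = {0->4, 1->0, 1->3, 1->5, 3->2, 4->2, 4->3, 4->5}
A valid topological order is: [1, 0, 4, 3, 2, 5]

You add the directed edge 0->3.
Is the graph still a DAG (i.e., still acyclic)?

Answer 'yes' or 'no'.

Given toposort: [1, 0, 4, 3, 2, 5]
Position of 0: index 1; position of 3: index 3
New edge 0->3: forward
Forward edge: respects the existing order. Still a DAG, same toposort still valid.
Still a DAG? yes

Answer: yes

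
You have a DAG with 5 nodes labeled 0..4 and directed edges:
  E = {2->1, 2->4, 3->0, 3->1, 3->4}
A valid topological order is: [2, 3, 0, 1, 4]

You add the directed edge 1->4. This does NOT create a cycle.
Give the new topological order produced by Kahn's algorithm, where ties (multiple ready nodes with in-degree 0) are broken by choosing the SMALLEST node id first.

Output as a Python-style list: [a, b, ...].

Answer: [2, 3, 0, 1, 4]

Derivation:
Old toposort: [2, 3, 0, 1, 4]
Added edge: 1->4
Position of 1 (3) < position of 4 (4). Old order still valid.
Run Kahn's algorithm (break ties by smallest node id):
  initial in-degrees: [1, 2, 0, 0, 3]
  ready (indeg=0): [2, 3]
  pop 2: indeg[1]->1; indeg[4]->2 | ready=[3] | order so far=[2]
  pop 3: indeg[0]->0; indeg[1]->0; indeg[4]->1 | ready=[0, 1] | order so far=[2, 3]
  pop 0: no out-edges | ready=[1] | order so far=[2, 3, 0]
  pop 1: indeg[4]->0 | ready=[4] | order so far=[2, 3, 0, 1]
  pop 4: no out-edges | ready=[] | order so far=[2, 3, 0, 1, 4]
  Result: [2, 3, 0, 1, 4]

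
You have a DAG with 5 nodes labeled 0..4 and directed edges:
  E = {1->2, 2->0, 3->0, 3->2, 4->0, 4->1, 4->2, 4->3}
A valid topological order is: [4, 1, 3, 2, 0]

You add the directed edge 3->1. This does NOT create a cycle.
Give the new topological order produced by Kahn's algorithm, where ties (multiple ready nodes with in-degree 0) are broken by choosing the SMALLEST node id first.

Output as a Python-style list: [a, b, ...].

Old toposort: [4, 1, 3, 2, 0]
Added edge: 3->1
Position of 3 (2) > position of 1 (1). Must reorder: 3 must now come before 1.
Run Kahn's algorithm (break ties by smallest node id):
  initial in-degrees: [3, 2, 3, 1, 0]
  ready (indeg=0): [4]
  pop 4: indeg[0]->2; indeg[1]->1; indeg[2]->2; indeg[3]->0 | ready=[3] | order so far=[4]
  pop 3: indeg[0]->1; indeg[1]->0; indeg[2]->1 | ready=[1] | order so far=[4, 3]
  pop 1: indeg[2]->0 | ready=[2] | order so far=[4, 3, 1]
  pop 2: indeg[0]->0 | ready=[0] | order so far=[4, 3, 1, 2]
  pop 0: no out-edges | ready=[] | order so far=[4, 3, 1, 2, 0]
  Result: [4, 3, 1, 2, 0]

Answer: [4, 3, 1, 2, 0]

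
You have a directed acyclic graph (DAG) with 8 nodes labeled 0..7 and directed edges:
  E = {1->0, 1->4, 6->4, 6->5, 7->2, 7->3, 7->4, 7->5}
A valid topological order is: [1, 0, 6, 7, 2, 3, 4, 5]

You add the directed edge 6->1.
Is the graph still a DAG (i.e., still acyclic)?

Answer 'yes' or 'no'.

Answer: yes

Derivation:
Given toposort: [1, 0, 6, 7, 2, 3, 4, 5]
Position of 6: index 2; position of 1: index 0
New edge 6->1: backward (u after v in old order)
Backward edge: old toposort is now invalid. Check if this creates a cycle.
Does 1 already reach 6? Reachable from 1: [0, 1, 4]. NO -> still a DAG (reorder needed).
Still a DAG? yes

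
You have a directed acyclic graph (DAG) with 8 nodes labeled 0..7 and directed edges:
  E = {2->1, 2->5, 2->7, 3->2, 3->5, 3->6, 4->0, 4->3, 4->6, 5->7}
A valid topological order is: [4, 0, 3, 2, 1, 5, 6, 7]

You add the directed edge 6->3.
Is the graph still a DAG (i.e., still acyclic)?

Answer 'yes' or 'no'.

Given toposort: [4, 0, 3, 2, 1, 5, 6, 7]
Position of 6: index 6; position of 3: index 2
New edge 6->3: backward (u after v in old order)
Backward edge: old toposort is now invalid. Check if this creates a cycle.
Does 3 already reach 6? Reachable from 3: [1, 2, 3, 5, 6, 7]. YES -> cycle!
Still a DAG? no

Answer: no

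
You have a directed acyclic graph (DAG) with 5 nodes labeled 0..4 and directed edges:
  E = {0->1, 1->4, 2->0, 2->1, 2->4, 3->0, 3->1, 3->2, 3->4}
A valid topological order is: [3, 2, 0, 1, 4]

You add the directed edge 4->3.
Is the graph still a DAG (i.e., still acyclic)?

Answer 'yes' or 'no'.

Answer: no

Derivation:
Given toposort: [3, 2, 0, 1, 4]
Position of 4: index 4; position of 3: index 0
New edge 4->3: backward (u after v in old order)
Backward edge: old toposort is now invalid. Check if this creates a cycle.
Does 3 already reach 4? Reachable from 3: [0, 1, 2, 3, 4]. YES -> cycle!
Still a DAG? no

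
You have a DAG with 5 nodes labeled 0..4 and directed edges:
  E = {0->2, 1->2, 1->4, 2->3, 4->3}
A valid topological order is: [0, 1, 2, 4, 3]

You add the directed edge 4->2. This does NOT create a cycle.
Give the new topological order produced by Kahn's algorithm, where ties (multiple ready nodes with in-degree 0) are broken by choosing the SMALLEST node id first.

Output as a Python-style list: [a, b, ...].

Answer: [0, 1, 4, 2, 3]

Derivation:
Old toposort: [0, 1, 2, 4, 3]
Added edge: 4->2
Position of 4 (3) > position of 2 (2). Must reorder: 4 must now come before 2.
Run Kahn's algorithm (break ties by smallest node id):
  initial in-degrees: [0, 0, 3, 2, 1]
  ready (indeg=0): [0, 1]
  pop 0: indeg[2]->2 | ready=[1] | order so far=[0]
  pop 1: indeg[2]->1; indeg[4]->0 | ready=[4] | order so far=[0, 1]
  pop 4: indeg[2]->0; indeg[3]->1 | ready=[2] | order so far=[0, 1, 4]
  pop 2: indeg[3]->0 | ready=[3] | order so far=[0, 1, 4, 2]
  pop 3: no out-edges | ready=[] | order so far=[0, 1, 4, 2, 3]
  Result: [0, 1, 4, 2, 3]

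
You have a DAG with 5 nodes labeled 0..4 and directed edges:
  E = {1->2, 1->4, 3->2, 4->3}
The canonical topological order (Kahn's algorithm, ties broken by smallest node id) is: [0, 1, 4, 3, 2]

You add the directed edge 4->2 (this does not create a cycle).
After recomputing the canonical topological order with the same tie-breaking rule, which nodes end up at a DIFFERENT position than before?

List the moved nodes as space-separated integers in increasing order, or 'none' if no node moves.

Old toposort: [0, 1, 4, 3, 2]
Added edge 4->2
Recompute Kahn (smallest-id tiebreak):
  initial in-degrees: [0, 0, 3, 1, 1]
  ready (indeg=0): [0, 1]
  pop 0: no out-edges | ready=[1] | order so far=[0]
  pop 1: indeg[2]->2; indeg[4]->0 | ready=[4] | order so far=[0, 1]
  pop 4: indeg[2]->1; indeg[3]->0 | ready=[3] | order so far=[0, 1, 4]
  pop 3: indeg[2]->0 | ready=[2] | order so far=[0, 1, 4, 3]
  pop 2: no out-edges | ready=[] | order so far=[0, 1, 4, 3, 2]
New canonical toposort: [0, 1, 4, 3, 2]
Compare positions:
  Node 0: index 0 -> 0 (same)
  Node 1: index 1 -> 1 (same)
  Node 2: index 4 -> 4 (same)
  Node 3: index 3 -> 3 (same)
  Node 4: index 2 -> 2 (same)
Nodes that changed position: none

Answer: none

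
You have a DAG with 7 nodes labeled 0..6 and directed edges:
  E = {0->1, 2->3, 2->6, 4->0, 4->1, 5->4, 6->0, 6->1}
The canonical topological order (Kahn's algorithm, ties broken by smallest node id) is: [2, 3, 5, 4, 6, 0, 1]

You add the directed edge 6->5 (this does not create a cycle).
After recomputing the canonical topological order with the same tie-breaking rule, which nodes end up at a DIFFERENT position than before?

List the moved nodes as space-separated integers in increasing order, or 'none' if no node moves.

Old toposort: [2, 3, 5, 4, 6, 0, 1]
Added edge 6->5
Recompute Kahn (smallest-id tiebreak):
  initial in-degrees: [2, 3, 0, 1, 1, 1, 1]
  ready (indeg=0): [2]
  pop 2: indeg[3]->0; indeg[6]->0 | ready=[3, 6] | order so far=[2]
  pop 3: no out-edges | ready=[6] | order so far=[2, 3]
  pop 6: indeg[0]->1; indeg[1]->2; indeg[5]->0 | ready=[5] | order so far=[2, 3, 6]
  pop 5: indeg[4]->0 | ready=[4] | order so far=[2, 3, 6, 5]
  pop 4: indeg[0]->0; indeg[1]->1 | ready=[0] | order so far=[2, 3, 6, 5, 4]
  pop 0: indeg[1]->0 | ready=[1] | order so far=[2, 3, 6, 5, 4, 0]
  pop 1: no out-edges | ready=[] | order so far=[2, 3, 6, 5, 4, 0, 1]
New canonical toposort: [2, 3, 6, 5, 4, 0, 1]
Compare positions:
  Node 0: index 5 -> 5 (same)
  Node 1: index 6 -> 6 (same)
  Node 2: index 0 -> 0 (same)
  Node 3: index 1 -> 1 (same)
  Node 4: index 3 -> 4 (moved)
  Node 5: index 2 -> 3 (moved)
  Node 6: index 4 -> 2 (moved)
Nodes that changed position: 4 5 6

Answer: 4 5 6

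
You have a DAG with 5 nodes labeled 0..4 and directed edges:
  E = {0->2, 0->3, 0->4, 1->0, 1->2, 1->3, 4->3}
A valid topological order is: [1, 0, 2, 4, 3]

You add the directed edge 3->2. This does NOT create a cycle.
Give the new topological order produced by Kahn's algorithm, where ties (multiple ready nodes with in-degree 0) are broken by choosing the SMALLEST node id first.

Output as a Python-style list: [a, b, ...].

Old toposort: [1, 0, 2, 4, 3]
Added edge: 3->2
Position of 3 (4) > position of 2 (2). Must reorder: 3 must now come before 2.
Run Kahn's algorithm (break ties by smallest node id):
  initial in-degrees: [1, 0, 3, 3, 1]
  ready (indeg=0): [1]
  pop 1: indeg[0]->0; indeg[2]->2; indeg[3]->2 | ready=[0] | order so far=[1]
  pop 0: indeg[2]->1; indeg[3]->1; indeg[4]->0 | ready=[4] | order so far=[1, 0]
  pop 4: indeg[3]->0 | ready=[3] | order so far=[1, 0, 4]
  pop 3: indeg[2]->0 | ready=[2] | order so far=[1, 0, 4, 3]
  pop 2: no out-edges | ready=[] | order so far=[1, 0, 4, 3, 2]
  Result: [1, 0, 4, 3, 2]

Answer: [1, 0, 4, 3, 2]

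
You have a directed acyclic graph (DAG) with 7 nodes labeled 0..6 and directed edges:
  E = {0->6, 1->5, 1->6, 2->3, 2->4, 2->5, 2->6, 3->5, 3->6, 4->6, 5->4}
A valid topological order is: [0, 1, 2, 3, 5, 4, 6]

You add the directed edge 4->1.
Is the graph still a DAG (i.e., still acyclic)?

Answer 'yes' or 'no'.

Answer: no

Derivation:
Given toposort: [0, 1, 2, 3, 5, 4, 6]
Position of 4: index 5; position of 1: index 1
New edge 4->1: backward (u after v in old order)
Backward edge: old toposort is now invalid. Check if this creates a cycle.
Does 1 already reach 4? Reachable from 1: [1, 4, 5, 6]. YES -> cycle!
Still a DAG? no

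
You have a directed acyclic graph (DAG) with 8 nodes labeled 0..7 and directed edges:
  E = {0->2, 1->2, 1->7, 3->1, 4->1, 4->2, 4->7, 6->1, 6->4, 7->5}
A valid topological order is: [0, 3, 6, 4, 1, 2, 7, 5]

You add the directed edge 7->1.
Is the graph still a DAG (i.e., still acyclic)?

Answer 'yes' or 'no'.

Given toposort: [0, 3, 6, 4, 1, 2, 7, 5]
Position of 7: index 6; position of 1: index 4
New edge 7->1: backward (u after v in old order)
Backward edge: old toposort is now invalid. Check if this creates a cycle.
Does 1 already reach 7? Reachable from 1: [1, 2, 5, 7]. YES -> cycle!
Still a DAG? no

Answer: no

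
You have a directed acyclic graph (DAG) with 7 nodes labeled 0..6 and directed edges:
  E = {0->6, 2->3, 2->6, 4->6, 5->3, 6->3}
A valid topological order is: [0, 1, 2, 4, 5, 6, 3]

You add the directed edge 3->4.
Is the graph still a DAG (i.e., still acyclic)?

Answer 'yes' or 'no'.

Answer: no

Derivation:
Given toposort: [0, 1, 2, 4, 5, 6, 3]
Position of 3: index 6; position of 4: index 3
New edge 3->4: backward (u after v in old order)
Backward edge: old toposort is now invalid. Check if this creates a cycle.
Does 4 already reach 3? Reachable from 4: [3, 4, 6]. YES -> cycle!
Still a DAG? no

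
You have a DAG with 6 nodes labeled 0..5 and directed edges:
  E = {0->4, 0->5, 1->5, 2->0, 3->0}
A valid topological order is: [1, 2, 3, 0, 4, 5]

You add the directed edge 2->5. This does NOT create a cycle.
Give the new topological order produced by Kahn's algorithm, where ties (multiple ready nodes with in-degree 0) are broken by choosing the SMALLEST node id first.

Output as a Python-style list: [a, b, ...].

Old toposort: [1, 2, 3, 0, 4, 5]
Added edge: 2->5
Position of 2 (1) < position of 5 (5). Old order still valid.
Run Kahn's algorithm (break ties by smallest node id):
  initial in-degrees: [2, 0, 0, 0, 1, 3]
  ready (indeg=0): [1, 2, 3]
  pop 1: indeg[5]->2 | ready=[2, 3] | order so far=[1]
  pop 2: indeg[0]->1; indeg[5]->1 | ready=[3] | order so far=[1, 2]
  pop 3: indeg[0]->0 | ready=[0] | order so far=[1, 2, 3]
  pop 0: indeg[4]->0; indeg[5]->0 | ready=[4, 5] | order so far=[1, 2, 3, 0]
  pop 4: no out-edges | ready=[5] | order so far=[1, 2, 3, 0, 4]
  pop 5: no out-edges | ready=[] | order so far=[1, 2, 3, 0, 4, 5]
  Result: [1, 2, 3, 0, 4, 5]

Answer: [1, 2, 3, 0, 4, 5]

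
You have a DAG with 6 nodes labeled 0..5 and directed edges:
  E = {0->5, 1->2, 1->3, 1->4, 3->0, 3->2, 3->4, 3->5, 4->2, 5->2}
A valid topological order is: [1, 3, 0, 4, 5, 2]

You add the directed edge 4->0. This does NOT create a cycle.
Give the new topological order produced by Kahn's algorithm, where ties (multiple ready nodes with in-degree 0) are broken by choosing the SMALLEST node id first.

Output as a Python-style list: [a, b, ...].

Old toposort: [1, 3, 0, 4, 5, 2]
Added edge: 4->0
Position of 4 (3) > position of 0 (2). Must reorder: 4 must now come before 0.
Run Kahn's algorithm (break ties by smallest node id):
  initial in-degrees: [2, 0, 4, 1, 2, 2]
  ready (indeg=0): [1]
  pop 1: indeg[2]->3; indeg[3]->0; indeg[4]->1 | ready=[3] | order so far=[1]
  pop 3: indeg[0]->1; indeg[2]->2; indeg[4]->0; indeg[5]->1 | ready=[4] | order so far=[1, 3]
  pop 4: indeg[0]->0; indeg[2]->1 | ready=[0] | order so far=[1, 3, 4]
  pop 0: indeg[5]->0 | ready=[5] | order so far=[1, 3, 4, 0]
  pop 5: indeg[2]->0 | ready=[2] | order so far=[1, 3, 4, 0, 5]
  pop 2: no out-edges | ready=[] | order so far=[1, 3, 4, 0, 5, 2]
  Result: [1, 3, 4, 0, 5, 2]

Answer: [1, 3, 4, 0, 5, 2]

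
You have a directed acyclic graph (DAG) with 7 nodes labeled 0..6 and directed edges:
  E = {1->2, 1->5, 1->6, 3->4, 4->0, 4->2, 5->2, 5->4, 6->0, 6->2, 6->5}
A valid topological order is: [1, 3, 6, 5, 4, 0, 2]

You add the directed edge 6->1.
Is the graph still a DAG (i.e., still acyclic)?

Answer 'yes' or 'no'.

Given toposort: [1, 3, 6, 5, 4, 0, 2]
Position of 6: index 2; position of 1: index 0
New edge 6->1: backward (u after v in old order)
Backward edge: old toposort is now invalid. Check if this creates a cycle.
Does 1 already reach 6? Reachable from 1: [0, 1, 2, 4, 5, 6]. YES -> cycle!
Still a DAG? no

Answer: no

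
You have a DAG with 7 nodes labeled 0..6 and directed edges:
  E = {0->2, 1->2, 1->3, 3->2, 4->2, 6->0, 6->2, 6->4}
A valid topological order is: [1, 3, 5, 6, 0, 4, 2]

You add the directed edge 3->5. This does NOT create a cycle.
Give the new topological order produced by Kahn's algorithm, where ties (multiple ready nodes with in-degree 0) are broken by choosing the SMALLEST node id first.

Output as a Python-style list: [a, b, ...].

Answer: [1, 3, 5, 6, 0, 4, 2]

Derivation:
Old toposort: [1, 3, 5, 6, 0, 4, 2]
Added edge: 3->5
Position of 3 (1) < position of 5 (2). Old order still valid.
Run Kahn's algorithm (break ties by smallest node id):
  initial in-degrees: [1, 0, 5, 1, 1, 1, 0]
  ready (indeg=0): [1, 6]
  pop 1: indeg[2]->4; indeg[3]->0 | ready=[3, 6] | order so far=[1]
  pop 3: indeg[2]->3; indeg[5]->0 | ready=[5, 6] | order so far=[1, 3]
  pop 5: no out-edges | ready=[6] | order so far=[1, 3, 5]
  pop 6: indeg[0]->0; indeg[2]->2; indeg[4]->0 | ready=[0, 4] | order so far=[1, 3, 5, 6]
  pop 0: indeg[2]->1 | ready=[4] | order so far=[1, 3, 5, 6, 0]
  pop 4: indeg[2]->0 | ready=[2] | order so far=[1, 3, 5, 6, 0, 4]
  pop 2: no out-edges | ready=[] | order so far=[1, 3, 5, 6, 0, 4, 2]
  Result: [1, 3, 5, 6, 0, 4, 2]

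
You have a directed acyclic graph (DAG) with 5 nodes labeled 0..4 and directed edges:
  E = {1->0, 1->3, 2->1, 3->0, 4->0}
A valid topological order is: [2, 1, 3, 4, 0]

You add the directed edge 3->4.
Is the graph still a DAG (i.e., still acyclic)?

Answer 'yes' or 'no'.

Given toposort: [2, 1, 3, 4, 0]
Position of 3: index 2; position of 4: index 3
New edge 3->4: forward
Forward edge: respects the existing order. Still a DAG, same toposort still valid.
Still a DAG? yes

Answer: yes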